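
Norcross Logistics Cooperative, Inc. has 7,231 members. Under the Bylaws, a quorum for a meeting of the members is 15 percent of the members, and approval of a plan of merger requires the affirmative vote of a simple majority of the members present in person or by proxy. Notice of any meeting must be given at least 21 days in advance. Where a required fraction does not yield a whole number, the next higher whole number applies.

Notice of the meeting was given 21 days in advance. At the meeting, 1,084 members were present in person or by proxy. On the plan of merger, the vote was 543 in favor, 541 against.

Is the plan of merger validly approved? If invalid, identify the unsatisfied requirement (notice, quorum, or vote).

Invalid — quorum requirement not satisfied.

Notice: 21 days given; 21 required. Satisfied.
Quorum: 15% of 7,231 = 1,084.65, rounded up to 1,085; 1,084 present. Not satisfied.
Vote: requires a majority of those present (1,084); a majority of 1084 is 543, so 543 needed; 543 in favor. Satisfied.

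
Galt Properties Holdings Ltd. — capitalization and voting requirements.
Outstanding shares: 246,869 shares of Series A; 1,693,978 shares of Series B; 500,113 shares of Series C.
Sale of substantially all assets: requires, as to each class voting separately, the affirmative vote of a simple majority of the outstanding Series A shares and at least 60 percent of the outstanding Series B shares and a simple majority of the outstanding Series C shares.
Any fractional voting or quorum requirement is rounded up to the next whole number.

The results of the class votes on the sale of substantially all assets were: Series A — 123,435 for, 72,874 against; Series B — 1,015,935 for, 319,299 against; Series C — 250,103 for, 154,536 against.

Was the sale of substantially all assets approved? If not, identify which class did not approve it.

Not approved — the Series B shares did not give the required vote.

Series A: a majority of 246869 is 123435; 123,435 required, 123,435 in favor — approved.
Series B: 3/5 of 1693978 = 1016386.80, rounded up to 1016387; 1,016,387 required, 1,015,935 in favor — not approved.
Series C: a majority of 500113 is 250057; 250,057 required, 250,103 in favor — approved.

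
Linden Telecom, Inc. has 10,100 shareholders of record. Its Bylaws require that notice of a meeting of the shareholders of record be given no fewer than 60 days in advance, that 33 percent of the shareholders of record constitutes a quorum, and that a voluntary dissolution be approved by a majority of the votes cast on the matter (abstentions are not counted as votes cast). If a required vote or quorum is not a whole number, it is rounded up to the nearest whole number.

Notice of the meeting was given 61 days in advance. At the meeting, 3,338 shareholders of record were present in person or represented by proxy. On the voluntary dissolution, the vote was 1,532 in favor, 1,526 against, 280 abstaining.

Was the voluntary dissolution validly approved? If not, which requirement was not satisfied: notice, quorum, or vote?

Valid — all requirements satisfied.

Notice: 61 days given; 60 required. Satisfied.
Quorum: 33% of 10,100 = 3,333; 3,338 present. Satisfied.
Vote: requires a majority of the votes cast (3,338 − 280 abstaining = 3,058); a majority of 3058 is 1530, so 1,530 needed; 1,532 in favor. Satisfied.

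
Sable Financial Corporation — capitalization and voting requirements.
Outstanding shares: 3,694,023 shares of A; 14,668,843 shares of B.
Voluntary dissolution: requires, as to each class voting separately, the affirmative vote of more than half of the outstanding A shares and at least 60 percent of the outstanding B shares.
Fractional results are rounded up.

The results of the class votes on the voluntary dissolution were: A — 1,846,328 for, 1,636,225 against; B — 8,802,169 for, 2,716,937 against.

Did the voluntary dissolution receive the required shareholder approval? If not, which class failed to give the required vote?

A: a majority of 3694023 is 1847012; 1,847,012 required, 1,846,328 in favor — not approved.
B: 3/5 of 14668843 = 8801305.80, rounded up to 8801306; 8,801,306 required, 8,802,169 in favor — approved.

Not approved — the A shares did not give the required vote.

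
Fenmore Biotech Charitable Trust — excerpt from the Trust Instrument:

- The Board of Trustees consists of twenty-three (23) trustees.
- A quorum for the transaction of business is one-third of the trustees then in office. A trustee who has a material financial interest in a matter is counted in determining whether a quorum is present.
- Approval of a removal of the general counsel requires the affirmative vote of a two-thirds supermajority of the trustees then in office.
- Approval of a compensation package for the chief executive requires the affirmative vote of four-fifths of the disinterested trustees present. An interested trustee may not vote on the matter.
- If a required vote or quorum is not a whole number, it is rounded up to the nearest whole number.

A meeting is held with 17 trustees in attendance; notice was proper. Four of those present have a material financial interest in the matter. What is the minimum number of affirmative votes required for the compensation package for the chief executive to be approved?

The compensation package for the chief executive requires four-fifths of the disinterested trustees present (17 − 4 = 13).
4/5 of 13 = 10.40, rounded up to 11.

11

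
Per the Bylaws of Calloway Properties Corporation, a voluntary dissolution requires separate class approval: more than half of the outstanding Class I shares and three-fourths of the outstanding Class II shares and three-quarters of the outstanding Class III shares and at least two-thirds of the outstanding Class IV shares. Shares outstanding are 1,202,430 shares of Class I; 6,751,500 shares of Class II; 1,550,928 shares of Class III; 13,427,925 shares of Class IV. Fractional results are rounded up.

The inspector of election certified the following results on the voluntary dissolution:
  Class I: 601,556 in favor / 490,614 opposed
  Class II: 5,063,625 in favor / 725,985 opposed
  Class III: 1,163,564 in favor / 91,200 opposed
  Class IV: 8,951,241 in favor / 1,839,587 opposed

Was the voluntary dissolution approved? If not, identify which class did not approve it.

Class I: a majority of 1202430 is 601216; 601,216 required, 601,556 in favor — approved.
Class II: 3/4 of 6751500 = 5063625; 5,063,625 required, 5,063,625 in favor — approved.
Class III: 3/4 of 1550928 = 1163196; 1,163,196 required, 1,163,564 in favor — approved.
Class IV: 2/3 of 13427925 = 8951950; 8,951,950 required, 8,951,241 in favor — not approved.

Not approved — the Class IV shares did not give the required vote.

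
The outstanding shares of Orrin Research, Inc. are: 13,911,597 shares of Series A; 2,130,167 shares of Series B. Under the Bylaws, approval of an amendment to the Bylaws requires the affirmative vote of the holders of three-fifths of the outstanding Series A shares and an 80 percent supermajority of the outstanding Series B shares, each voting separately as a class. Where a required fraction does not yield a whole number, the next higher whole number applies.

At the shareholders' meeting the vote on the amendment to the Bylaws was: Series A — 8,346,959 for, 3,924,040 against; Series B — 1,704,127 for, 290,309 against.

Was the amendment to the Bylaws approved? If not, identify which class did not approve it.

Not approved — the Series B shares did not give the required vote.

Series A: 3/5 of 13911597 = 8346958.20, rounded up to 8346959; 8,346,959 required, 8,346,959 in favor — approved.
Series B: 4/5 of 2130167 = 1704133.60, rounded up to 1704134; 1,704,134 required, 1,704,127 in favor — not approved.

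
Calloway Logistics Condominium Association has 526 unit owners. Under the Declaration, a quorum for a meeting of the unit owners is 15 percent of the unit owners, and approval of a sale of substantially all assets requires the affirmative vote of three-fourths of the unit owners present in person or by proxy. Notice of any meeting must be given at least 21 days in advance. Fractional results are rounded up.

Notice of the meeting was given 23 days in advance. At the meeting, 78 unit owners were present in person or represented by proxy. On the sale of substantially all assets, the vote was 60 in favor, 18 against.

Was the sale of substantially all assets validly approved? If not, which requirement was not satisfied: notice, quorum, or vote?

Notice: 23 days given; 21 required. Satisfied.
Quorum: 15% of 526 = 78.90, rounded up to 79; 78 present. Not satisfied.
Vote: requires three-fourths of those present (78); 3/4 of 78 = 58.50, rounded up to 59, so 59 needed; 60 in favor. Satisfied.

Invalid — quorum requirement not satisfied.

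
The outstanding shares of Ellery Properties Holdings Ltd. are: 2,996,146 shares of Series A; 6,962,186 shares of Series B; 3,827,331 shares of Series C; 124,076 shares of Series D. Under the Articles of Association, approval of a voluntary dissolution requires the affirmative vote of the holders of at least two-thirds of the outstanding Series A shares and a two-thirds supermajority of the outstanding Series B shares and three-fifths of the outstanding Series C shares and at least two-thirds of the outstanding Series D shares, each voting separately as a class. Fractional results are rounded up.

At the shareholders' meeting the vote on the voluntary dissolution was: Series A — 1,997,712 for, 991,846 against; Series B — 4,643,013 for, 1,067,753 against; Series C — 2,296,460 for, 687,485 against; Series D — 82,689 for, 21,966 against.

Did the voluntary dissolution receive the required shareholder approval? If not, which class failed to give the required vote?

Series A: 2/3 of 2996146 = 1997430.67, rounded up to 1997431; 1,997,431 required, 1,997,712 in favor — approved.
Series B: 2/3 of 6962186 = 4641457.33, rounded up to 4641458; 4,641,458 required, 4,643,013 in favor — approved.
Series C: 3/5 of 3827331 = 2296398.60, rounded up to 2296399; 2,296,399 required, 2,296,460 in favor — approved.
Series D: 2/3 of 124076 = 82717.33, rounded up to 82718; 82,718 required, 82,689 in favor — not approved.

Not approved — the Series D shares did not give the required vote.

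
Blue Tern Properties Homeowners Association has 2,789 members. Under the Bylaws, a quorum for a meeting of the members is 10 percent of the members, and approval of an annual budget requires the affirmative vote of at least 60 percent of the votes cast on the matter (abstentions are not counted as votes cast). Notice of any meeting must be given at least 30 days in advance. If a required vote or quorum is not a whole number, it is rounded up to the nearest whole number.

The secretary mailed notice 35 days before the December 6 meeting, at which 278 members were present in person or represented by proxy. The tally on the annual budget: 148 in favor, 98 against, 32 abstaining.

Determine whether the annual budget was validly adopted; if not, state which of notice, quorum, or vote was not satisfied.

Notice: 35 days given; 30 required. Satisfied.
Quorum: 10% of 2,789 = 278.90, rounded up to 279; 278 present. Not satisfied.
Vote: requires three-fifths of the votes cast (278 − 32 abstaining = 246); 3/5 of 246 = 147.60, rounded up to 148, so 148 needed; 148 in favor. Satisfied.

Invalid — quorum requirement not satisfied.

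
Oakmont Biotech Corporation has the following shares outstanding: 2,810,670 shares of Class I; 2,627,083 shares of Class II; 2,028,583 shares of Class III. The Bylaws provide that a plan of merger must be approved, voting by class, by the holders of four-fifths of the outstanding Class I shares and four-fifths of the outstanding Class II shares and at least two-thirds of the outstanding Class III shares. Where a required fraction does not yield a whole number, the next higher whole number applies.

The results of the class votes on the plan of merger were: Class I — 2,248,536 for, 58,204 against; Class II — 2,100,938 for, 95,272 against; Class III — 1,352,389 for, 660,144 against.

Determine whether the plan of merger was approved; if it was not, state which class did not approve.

Not approved — the Class II shares did not give the required vote.

Class I: 4/5 of 2810670 = 2248536; 2,248,536 required, 2,248,536 in favor — approved.
Class II: 4/5 of 2627083 = 2101666.40, rounded up to 2101667; 2,101,667 required, 2,100,938 in favor — not approved.
Class III: 2/3 of 2028583 = 1352388.67, rounded up to 1352389; 1,352,389 required, 1,352,389 in favor — approved.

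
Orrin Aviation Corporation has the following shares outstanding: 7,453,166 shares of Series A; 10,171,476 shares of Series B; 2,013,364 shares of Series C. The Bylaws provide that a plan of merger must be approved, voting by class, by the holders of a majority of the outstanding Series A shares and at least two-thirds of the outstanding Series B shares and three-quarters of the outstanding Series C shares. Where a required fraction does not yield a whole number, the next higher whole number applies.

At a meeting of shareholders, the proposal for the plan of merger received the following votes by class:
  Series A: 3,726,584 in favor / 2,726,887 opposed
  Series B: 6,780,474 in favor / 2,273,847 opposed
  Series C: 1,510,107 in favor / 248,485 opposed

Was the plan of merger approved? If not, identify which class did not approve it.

Series A: a majority of 7453166 is 3726584; 3,726,584 required, 3,726,584 in favor — approved.
Series B: 2/3 of 10171476 = 6780984; 6,780,984 required, 6,780,474 in favor — not approved.
Series C: 3/4 of 2013364 = 1510023; 1,510,023 required, 1,510,107 in favor — approved.

Not approved — the Series B shares did not give the required vote.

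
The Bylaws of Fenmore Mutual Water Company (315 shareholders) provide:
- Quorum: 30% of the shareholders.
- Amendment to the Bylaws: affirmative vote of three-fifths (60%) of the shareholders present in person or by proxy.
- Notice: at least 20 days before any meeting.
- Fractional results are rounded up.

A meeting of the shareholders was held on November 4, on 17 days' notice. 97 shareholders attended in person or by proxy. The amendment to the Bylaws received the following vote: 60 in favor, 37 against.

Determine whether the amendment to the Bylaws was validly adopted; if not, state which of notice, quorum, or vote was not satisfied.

Notice: 17 days given; 20 required. Not satisfied.
Quorum: 30% of 315 = 94.50, rounded up to 95; 97 present. Satisfied.
Vote: requires three-fifths of those present (97); 3/5 of 97 = 58.20, rounded up to 59, so 59 needed; 60 in favor. Satisfied.

Invalid — notice requirement not satisfied.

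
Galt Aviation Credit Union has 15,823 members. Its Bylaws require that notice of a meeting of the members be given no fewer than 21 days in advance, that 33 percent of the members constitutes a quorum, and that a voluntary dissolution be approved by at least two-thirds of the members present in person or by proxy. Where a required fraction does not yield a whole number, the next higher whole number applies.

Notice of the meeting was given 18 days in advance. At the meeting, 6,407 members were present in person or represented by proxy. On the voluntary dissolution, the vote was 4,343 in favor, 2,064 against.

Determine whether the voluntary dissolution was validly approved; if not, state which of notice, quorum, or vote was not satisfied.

Invalid — notice requirement not satisfied.

Notice: 18 days given; 21 required. Not satisfied.
Quorum: 33% of 15,823 = 5,221.59, rounded up to 5,222; 6,407 present. Satisfied.
Vote: requires two-thirds of those present (6,407); 2/3 of 6407 = 4271.33, rounded up to 4272, so 4,272 needed; 4,343 in favor. Satisfied.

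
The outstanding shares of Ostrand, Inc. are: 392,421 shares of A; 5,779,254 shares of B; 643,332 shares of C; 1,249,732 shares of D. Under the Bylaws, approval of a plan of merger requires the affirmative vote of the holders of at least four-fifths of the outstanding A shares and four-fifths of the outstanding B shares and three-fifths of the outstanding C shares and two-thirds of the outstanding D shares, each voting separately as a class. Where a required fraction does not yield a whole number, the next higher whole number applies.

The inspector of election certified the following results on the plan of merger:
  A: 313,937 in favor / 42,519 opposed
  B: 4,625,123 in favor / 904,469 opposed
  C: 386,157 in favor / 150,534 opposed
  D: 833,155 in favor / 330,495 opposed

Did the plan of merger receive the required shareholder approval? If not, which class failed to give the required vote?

A: 4/5 of 392421 = 313936.80, rounded up to 313937; 313,937 required, 313,937 in favor — approved.
B: 4/5 of 5779254 = 4623403.20, rounded up to 4623404; 4,623,404 required, 4,625,123 in favor — approved.
C: 3/5 of 643332 = 385999.20, rounded up to 386000; 386,000 required, 386,157 in favor — approved.
D: 2/3 of 1249732 = 833154.67, rounded up to 833155; 833,155 required, 833,155 in favor — approved.

Approved — every class gave the required vote.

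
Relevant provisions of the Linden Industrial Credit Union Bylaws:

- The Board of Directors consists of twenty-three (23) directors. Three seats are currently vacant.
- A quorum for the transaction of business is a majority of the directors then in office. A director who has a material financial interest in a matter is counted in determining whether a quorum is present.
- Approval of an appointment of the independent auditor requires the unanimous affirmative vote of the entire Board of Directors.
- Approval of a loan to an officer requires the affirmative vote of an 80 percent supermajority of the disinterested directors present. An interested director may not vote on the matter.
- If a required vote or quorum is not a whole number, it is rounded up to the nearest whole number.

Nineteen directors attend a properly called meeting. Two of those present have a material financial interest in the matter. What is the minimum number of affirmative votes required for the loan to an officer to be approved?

The loan to an officer requires four-fifths of the disinterested directors present (19 − 2 = 17).
4/5 of 17 = 13.60, rounded up to 14.

14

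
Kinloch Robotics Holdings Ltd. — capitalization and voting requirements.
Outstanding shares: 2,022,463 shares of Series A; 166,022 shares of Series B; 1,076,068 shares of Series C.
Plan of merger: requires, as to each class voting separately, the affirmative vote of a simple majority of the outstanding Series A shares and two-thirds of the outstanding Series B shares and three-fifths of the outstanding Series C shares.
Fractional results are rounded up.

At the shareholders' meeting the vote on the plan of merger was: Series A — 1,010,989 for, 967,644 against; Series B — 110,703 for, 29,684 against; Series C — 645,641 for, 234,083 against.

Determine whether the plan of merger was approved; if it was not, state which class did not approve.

Not approved — the Series A shares did not give the required vote.

Series A: a majority of 2022463 is 1011232; 1,011,232 required, 1,010,989 in favor — not approved.
Series B: 2/3 of 166022 = 110681.33, rounded up to 110682; 110,682 required, 110,703 in favor — approved.
Series C: 3/5 of 1076068 = 645640.80, rounded up to 645641; 645,641 required, 645,641 in favor — approved.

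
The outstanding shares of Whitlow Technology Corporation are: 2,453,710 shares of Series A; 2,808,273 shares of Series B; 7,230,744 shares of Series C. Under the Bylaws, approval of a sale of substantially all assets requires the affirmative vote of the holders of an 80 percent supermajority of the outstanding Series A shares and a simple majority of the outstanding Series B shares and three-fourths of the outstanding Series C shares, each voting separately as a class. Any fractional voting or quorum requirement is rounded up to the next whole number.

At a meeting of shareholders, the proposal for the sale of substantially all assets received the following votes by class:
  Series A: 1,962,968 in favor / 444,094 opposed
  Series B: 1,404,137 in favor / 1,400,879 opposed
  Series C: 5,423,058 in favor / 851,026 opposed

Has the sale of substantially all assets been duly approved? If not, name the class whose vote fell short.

Series A: 4/5 of 2453710 = 1962968; 1,962,968 required, 1,962,968 in favor — approved.
Series B: a majority of 2808273 is 1404137; 1,404,137 required, 1,404,137 in favor — approved.
Series C: 3/4 of 7230744 = 5423058; 5,423,058 required, 5,423,058 in favor — approved.

Approved — every class gave the required vote.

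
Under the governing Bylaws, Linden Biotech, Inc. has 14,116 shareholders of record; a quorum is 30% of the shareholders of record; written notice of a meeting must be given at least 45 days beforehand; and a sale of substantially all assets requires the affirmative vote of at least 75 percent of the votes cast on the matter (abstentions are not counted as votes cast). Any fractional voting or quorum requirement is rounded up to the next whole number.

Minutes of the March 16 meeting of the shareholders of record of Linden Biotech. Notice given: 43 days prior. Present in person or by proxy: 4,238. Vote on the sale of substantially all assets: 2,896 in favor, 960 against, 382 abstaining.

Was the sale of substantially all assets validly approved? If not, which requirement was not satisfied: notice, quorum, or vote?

Invalid — notice requirement not satisfied.

Notice: 43 days given; 45 required. Not satisfied.
Quorum: 30% of 14,116 = 4,234.80, rounded up to 4,235; 4,238 present. Satisfied.
Vote: requires three-fourths of the votes cast (4,238 − 382 abstaining = 3,856); 3/4 of 3856 = 2892, so 2,892 needed; 2,896 in favor. Satisfied.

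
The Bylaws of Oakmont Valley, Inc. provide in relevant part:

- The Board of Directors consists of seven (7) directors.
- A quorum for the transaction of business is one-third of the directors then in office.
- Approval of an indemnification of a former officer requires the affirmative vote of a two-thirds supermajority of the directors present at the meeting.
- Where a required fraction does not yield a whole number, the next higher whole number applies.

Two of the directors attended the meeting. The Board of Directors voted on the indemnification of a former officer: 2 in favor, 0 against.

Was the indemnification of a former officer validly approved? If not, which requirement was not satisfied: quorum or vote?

Quorum: 2 present; quorum is 3. Not satisfied.
Vote: the indemnification of a former officer requires two-thirds of the directors present (2). 2/3 of 2 = 1.33, rounded up to 2, so 2 affirmative votes are needed; 2 voted in favor. Satisfied. (Moot — without a quorum no business can be validly transacted.)

Invalid — quorum requirement not satisfied.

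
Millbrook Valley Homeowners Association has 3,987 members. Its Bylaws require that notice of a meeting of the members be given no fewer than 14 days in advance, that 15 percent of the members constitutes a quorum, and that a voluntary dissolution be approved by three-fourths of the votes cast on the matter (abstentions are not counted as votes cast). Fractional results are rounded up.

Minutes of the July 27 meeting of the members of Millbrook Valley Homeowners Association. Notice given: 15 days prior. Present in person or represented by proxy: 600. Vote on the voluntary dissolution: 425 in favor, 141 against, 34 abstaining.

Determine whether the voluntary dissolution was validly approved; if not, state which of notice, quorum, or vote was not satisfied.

Valid — all requirements satisfied.

Notice: 15 days given; 14 required. Satisfied.
Quorum: 15% of 3,987 = 598.05, rounded up to 599; 600 present. Satisfied.
Vote: requires three-fourths of the votes cast (600 − 34 abstaining = 566); 3/4 of 566 = 424.50, rounded up to 425, so 425 needed; 425 in favor. Satisfied.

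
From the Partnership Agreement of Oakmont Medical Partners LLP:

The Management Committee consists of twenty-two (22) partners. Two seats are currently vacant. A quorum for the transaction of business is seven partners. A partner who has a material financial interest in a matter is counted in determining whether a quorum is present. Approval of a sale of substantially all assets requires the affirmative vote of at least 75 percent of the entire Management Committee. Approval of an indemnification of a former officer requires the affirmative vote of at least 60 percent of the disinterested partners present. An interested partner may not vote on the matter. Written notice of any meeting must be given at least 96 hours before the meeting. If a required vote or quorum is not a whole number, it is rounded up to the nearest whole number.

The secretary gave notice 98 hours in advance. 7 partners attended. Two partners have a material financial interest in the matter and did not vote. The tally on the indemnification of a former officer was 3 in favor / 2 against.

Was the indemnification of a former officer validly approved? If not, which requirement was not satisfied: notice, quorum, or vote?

Valid — all requirements satisfied.

Notice: 98 hours given; 96 required (98 ≥ 96). Satisfied.
Quorum: 7 present (interested partners count toward quorum); quorum is 7. Satisfied.
Vote: the indemnification of a former officer requires three-fifths of the disinterested partners present (7 − 2 = 5). 3/5 of 5 = 3, so 3 affirmative votes are needed; 3 voted in favor. Satisfied.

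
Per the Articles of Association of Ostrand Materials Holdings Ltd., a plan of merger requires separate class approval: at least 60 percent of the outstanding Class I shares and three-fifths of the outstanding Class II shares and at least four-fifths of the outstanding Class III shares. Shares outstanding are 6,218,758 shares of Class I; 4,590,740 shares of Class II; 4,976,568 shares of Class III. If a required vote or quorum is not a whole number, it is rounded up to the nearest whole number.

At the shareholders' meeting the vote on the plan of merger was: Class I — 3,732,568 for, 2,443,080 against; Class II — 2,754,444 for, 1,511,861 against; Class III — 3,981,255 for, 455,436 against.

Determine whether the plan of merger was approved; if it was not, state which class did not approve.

Approved — every class gave the required vote.

Class I: 3/5 of 6218758 = 3731254.80, rounded up to 3731255; 3,731,255 required, 3,732,568 in favor — approved.
Class II: 3/5 of 4590740 = 2754444; 2,754,444 required, 2,754,444 in favor — approved.
Class III: 4/5 of 4976568 = 3981254.40, rounded up to 3981255; 3,981,255 required, 3,981,255 in favor — approved.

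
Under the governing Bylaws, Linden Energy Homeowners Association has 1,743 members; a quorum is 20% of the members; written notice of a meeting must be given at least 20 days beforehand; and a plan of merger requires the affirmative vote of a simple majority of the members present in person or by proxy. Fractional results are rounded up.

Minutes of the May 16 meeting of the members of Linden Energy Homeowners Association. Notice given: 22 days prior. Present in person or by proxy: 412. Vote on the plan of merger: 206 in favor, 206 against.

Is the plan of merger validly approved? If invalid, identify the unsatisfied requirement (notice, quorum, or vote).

Notice: 22 days given; 20 required. Satisfied.
Quorum: 20% of 1,743 = 348.60, rounded up to 349; 412 present. Satisfied.
Vote: requires a majority of those present (412); a majority of 412 is 207, so 207 needed; 206 in favor. Not satisfied.

Invalid — vote requirement not satisfied.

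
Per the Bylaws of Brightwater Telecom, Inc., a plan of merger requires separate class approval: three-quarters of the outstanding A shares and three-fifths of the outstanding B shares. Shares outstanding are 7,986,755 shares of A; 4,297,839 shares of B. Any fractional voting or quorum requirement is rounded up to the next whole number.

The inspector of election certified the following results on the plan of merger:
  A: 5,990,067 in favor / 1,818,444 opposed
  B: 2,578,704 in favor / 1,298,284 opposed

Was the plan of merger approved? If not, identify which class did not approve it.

A: 3/4 of 7986755 = 5990066.25, rounded up to 5990067; 5,990,067 required, 5,990,067 in favor — approved.
B: 3/5 of 4297839 = 2578703.40, rounded up to 2578704; 2,578,704 required, 2,578,704 in favor — approved.

Approved — every class gave the required vote.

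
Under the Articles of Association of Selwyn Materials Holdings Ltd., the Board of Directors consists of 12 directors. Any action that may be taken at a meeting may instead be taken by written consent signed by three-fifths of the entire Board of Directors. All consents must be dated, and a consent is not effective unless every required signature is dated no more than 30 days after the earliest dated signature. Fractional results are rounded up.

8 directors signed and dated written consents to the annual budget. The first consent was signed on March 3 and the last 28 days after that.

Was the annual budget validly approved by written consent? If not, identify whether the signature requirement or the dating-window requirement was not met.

Signatures required: three-fifths of 12 — 3/5 of 12 = 7.20, rounded up to 8, so 8 needed; 8 signed. Sufficient.
Dating window: the latest signature is 28 days after the earliest; the limit is 30 days. Within the window.

Effective — both the signature and dating-window requirements are satisfied.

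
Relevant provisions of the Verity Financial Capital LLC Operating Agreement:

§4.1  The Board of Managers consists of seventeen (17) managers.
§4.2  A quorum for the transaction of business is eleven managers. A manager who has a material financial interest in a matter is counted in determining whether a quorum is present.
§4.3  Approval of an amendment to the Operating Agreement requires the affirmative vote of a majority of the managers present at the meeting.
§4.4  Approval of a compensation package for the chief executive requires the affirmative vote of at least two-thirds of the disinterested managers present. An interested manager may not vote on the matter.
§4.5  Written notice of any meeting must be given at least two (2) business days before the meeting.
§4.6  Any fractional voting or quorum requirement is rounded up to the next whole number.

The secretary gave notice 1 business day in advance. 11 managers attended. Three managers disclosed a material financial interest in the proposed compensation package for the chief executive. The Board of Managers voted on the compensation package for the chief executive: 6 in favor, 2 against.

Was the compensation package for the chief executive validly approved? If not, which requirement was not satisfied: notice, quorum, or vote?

Notice: 1 business day given; 2 required (1 < 2). Not satisfied.
Quorum: 11 present (interested managers count toward quorum); quorum is 11. Satisfied.
Vote: the compensation package for the chief executive requires two-thirds of the disinterested managers present (11 − 3 = 8). 2/3 of 8 = 5.33, rounded up to 6, so 6 affirmative votes are needed; 6 voted in favor. Satisfied.

Invalid — notice requirement not satisfied.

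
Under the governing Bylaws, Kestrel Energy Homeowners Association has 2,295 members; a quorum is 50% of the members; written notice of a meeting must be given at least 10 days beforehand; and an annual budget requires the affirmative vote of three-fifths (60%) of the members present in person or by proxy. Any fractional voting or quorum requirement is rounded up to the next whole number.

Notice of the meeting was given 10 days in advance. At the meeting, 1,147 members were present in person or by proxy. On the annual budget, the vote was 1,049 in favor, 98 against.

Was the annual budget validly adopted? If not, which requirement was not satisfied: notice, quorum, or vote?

Invalid — quorum requirement not satisfied.

Notice: 10 days given; 10 required. Satisfied.
Quorum: 50% of 2,295 = 1,147.50, rounded up to 1,148; 1,147 present. Not satisfied.
Vote: requires three-fifths of those present (1,147); 3/5 of 1147 = 688.20, rounded up to 689, so 689 needed; 1,049 in favor. Satisfied.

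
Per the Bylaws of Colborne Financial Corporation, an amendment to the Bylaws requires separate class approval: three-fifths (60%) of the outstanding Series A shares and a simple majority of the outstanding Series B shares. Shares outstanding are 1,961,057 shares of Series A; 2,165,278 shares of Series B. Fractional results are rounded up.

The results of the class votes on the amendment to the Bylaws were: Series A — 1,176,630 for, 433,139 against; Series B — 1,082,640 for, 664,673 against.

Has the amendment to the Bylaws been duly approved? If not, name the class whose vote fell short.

Not approved — the Series A shares did not give the required vote.

Series A: 3/5 of 1961057 = 1176634.20, rounded up to 1176635; 1,176,635 required, 1,176,630 in favor — not approved.
Series B: a majority of 2165278 is 1082640; 1,082,640 required, 1,082,640 in favor — approved.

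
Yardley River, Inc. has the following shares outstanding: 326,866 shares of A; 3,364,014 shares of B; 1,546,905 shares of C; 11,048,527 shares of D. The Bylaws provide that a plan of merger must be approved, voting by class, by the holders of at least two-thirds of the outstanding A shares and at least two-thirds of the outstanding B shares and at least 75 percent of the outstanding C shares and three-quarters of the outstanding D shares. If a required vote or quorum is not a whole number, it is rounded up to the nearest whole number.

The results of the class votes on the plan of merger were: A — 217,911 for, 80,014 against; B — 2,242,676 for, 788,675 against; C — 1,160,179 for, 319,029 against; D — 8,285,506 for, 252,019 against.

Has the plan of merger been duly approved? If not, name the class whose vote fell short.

Not approved — the D shares did not give the required vote.

A: 2/3 of 326866 = 217910.67, rounded up to 217911; 217,911 required, 217,911 in favor — approved.
B: 2/3 of 3364014 = 2242676; 2,242,676 required, 2,242,676 in favor — approved.
C: 3/4 of 1546905 = 1160178.75, rounded up to 1160179; 1,160,179 required, 1,160,179 in favor — approved.
D: 3/4 of 11048527 = 8286395.25, rounded up to 8286396; 8,286,396 required, 8,285,506 in favor — not approved.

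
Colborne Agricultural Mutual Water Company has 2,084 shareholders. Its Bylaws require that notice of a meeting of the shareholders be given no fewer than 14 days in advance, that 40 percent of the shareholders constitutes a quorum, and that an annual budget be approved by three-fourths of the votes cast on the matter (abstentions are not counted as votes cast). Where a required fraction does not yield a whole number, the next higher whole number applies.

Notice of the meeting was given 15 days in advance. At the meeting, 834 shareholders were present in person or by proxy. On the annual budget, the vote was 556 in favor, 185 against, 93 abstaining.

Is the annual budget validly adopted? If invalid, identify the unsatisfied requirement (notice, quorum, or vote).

Notice: 15 days given; 14 required. Satisfied.
Quorum: 40% of 2,084 = 833.60, rounded up to 834; 834 present. Satisfied.
Vote: requires three-fourths of the votes cast (834 − 93 abstaining = 741); 3/4 of 741 = 555.75, rounded up to 556, so 556 needed; 556 in favor. Satisfied.

Valid — all requirements satisfied.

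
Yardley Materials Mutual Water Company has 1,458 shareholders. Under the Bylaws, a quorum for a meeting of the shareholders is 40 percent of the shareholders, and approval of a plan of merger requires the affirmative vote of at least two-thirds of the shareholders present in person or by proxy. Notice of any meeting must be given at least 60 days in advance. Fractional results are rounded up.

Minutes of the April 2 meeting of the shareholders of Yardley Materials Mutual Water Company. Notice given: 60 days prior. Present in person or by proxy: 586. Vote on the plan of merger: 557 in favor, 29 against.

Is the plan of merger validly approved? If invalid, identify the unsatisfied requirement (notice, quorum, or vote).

Valid — all requirements satisfied.

Notice: 60 days given; 60 required. Satisfied.
Quorum: 40% of 1,458 = 583.20, rounded up to 584; 586 present. Satisfied.
Vote: requires two-thirds of those present (586); 2/3 of 586 = 390.67, rounded up to 391, so 391 needed; 557 in favor. Satisfied.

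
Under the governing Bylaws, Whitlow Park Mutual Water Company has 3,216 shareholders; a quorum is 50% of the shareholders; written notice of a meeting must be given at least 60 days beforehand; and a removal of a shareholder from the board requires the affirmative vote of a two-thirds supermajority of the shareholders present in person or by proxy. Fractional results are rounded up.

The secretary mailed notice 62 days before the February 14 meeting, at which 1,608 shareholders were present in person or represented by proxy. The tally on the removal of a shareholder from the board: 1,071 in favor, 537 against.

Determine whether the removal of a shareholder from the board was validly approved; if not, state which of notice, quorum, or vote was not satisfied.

Invalid — vote requirement not satisfied.

Notice: 62 days given; 60 required. Satisfied.
Quorum: 50% of 3,216 = 1,608; 1,608 present. Satisfied.
Vote: requires two-thirds of those present (1,608); 2/3 of 1608 = 1072, so 1,072 needed; 1,071 in favor. Not satisfied.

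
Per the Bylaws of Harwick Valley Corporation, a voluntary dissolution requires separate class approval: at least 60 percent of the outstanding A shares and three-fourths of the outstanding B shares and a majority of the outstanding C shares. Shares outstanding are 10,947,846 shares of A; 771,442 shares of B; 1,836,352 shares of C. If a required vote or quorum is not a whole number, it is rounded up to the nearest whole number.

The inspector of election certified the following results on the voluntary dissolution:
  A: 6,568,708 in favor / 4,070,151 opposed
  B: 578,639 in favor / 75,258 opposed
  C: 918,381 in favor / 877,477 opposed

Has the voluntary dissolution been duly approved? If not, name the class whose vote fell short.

Approved — every class gave the required vote.

A: 3/5 of 10947846 = 6568707.60, rounded up to 6568708; 6,568,708 required, 6,568,708 in favor — approved.
B: 3/4 of 771442 = 578581.50, rounded up to 578582; 578,582 required, 578,639 in favor — approved.
C: a majority of 1836352 is 918177; 918,177 required, 918,381 in favor — approved.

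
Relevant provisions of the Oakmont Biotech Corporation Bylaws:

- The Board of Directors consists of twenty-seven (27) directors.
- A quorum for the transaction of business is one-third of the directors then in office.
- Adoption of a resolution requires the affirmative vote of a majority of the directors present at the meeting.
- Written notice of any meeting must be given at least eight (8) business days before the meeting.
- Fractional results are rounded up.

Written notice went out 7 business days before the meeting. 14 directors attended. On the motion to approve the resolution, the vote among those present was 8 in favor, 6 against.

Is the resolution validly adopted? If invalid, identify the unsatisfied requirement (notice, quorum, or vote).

Invalid — notice requirement not satisfied.

Notice: 7 business days given; 8 required (7 < 8). Not satisfied.
Quorum: 14 present; quorum is 9. Satisfied.
Vote: the resolution requires a majority of the directors present (14). A majority of 14 is 8, so 8 affirmative votes are needed; 8 voted in favor. Satisfied.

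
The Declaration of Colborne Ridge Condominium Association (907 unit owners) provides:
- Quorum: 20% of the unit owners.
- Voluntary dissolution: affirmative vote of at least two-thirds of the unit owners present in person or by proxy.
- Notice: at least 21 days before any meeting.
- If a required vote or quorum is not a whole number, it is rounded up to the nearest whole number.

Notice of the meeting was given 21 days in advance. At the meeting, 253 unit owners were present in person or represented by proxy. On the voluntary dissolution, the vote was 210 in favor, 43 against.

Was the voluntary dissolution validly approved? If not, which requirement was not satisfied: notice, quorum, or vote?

Valid — all requirements satisfied.

Notice: 21 days given; 21 required. Satisfied.
Quorum: 20% of 907 = 181.40, rounded up to 182; 253 present. Satisfied.
Vote: requires two-thirds of those present (253); 2/3 of 253 = 168.67, rounded up to 169, so 169 needed; 210 in favor. Satisfied.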